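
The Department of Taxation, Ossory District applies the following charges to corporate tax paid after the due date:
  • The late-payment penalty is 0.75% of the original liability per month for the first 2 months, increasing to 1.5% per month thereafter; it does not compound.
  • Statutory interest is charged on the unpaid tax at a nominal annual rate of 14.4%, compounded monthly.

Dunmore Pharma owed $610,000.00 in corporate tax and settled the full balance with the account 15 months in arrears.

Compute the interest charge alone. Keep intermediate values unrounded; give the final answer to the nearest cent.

Interest (14.4%/yr ÷ 12 = 1.2%/month): $610,000.00 × ((1 + 0.012)^15 − 1) = $119,520.5373…

$119,520.54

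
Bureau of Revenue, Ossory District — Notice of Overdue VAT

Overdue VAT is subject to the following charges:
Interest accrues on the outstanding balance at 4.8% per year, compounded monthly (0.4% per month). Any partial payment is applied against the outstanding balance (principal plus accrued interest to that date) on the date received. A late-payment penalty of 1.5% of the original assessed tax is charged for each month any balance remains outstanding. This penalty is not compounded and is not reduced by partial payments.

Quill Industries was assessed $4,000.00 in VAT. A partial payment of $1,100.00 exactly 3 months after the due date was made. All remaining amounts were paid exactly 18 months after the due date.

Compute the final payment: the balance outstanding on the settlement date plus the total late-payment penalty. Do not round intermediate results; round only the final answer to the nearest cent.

Balance at month 3: $4,000.0000 × (1 + 0.004)^3 = $4,048.1923…
After $1,100.00 payment: $4,048.1923… − $1,100.00 = $2,948.1923…
Balance at month 18: $2,948.1923… × (1 + 0.004)^15 = $3,130.1236…
Penalty: 18 × 1.5% × $4,000.00 = $1,080.00
Final settlement = outstanding balance + penalty = $3,130.1236… + $1,080.00 = $4,210.12

$4,210.12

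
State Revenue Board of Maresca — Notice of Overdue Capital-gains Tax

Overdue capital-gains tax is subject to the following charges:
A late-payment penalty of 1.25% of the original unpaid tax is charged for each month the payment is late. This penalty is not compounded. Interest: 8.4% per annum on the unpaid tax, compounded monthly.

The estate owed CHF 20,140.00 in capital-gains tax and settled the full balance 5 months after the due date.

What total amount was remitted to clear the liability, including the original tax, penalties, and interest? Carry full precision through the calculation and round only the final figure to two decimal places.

CHF 22,113.59

Late-payment penalty = 1.25% × CHF 20,140.00 × 5 mo = CHF 1,258.75
Interest (8.4%/yr ÷ 12 = 0.7%/month): CHF 20,140.00 × ((1 + 0.007)^5 − 1) = CHF 714.8379…
Total = CHF 20,140.00 + CHF 1,258.7500 + CHF 714.8379… = CHF 22,113.59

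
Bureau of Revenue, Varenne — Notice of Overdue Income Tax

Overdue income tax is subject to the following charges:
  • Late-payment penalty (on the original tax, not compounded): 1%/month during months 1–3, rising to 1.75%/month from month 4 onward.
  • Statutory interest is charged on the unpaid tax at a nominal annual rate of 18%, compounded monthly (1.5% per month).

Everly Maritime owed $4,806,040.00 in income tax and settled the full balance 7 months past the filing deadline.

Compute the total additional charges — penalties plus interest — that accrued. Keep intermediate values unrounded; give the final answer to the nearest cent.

Penalty, months 1–3: 3 × 1% × $4,806,040.00 = $144,181.20
Penalty, months 4–7: 4 × 1.75% × $4,806,040.00 = $336,422.80
Interest: $4,806,040.00 × ((1 + 0.015)^7 − 1) = $4,806,040.00 × 0.1098449… = $527,919.0452…
Penalties + interest = $480,604.0000 + $527,919.0452… = $1,008,523.05

$1,008,523.05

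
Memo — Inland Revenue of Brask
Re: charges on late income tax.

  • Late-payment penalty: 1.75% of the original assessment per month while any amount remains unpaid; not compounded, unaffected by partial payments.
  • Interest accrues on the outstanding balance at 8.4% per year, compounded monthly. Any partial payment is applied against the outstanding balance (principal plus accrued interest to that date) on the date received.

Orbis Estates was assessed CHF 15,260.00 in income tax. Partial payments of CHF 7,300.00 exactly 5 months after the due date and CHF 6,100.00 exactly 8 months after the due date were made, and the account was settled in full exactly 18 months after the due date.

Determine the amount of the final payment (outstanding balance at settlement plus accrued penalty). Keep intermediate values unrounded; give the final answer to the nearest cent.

CHF 7,574.82

Monthly rate = 8.4% ÷ 12 = 0.7%
Balance at month 5: CHF 15,260.0000 × (1 + 0.007)^5 = CHF 15,801.6299…
After CHF 7,300.00 payment: CHF 15,801.6299… − CHF 7,300.00 = CHF 8,501.6299…
Balance at month 8: CHF 8,501.6299… × (1 + 0.007)^3 = CHF 8,681.4168…
After CHF 6,100.00 payment: CHF 8,681.4168… − CHF 6,100.00 = CHF 2,581.4168…
Balance at month 18: CHF 2,581.4168… × (1 + 0.007)^10 = CHF 2,767.9156…
Penalty: 18 × 1.75% × CHF 15,260.00 = CHF 4,806.90
Final settlement = outstanding balance + penalty = CHF 2,767.9156… + CHF 4,806.90 = CHF 7,574.82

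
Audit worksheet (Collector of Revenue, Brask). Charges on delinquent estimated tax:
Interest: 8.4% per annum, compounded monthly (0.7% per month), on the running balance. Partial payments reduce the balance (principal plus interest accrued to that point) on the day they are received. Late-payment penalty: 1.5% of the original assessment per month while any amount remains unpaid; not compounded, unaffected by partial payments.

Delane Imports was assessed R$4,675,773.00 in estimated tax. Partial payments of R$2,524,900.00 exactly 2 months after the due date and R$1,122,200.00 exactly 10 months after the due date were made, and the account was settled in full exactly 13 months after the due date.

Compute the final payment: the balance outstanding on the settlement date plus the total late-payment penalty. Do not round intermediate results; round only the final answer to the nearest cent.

Balance at month 2: R$4,675,773.0000 × (1 + 0.007)^2 = R$4,741,462.9349…
After R$2,524,900.00 payment: R$4,741,462.9349… − R$2,524,900.00 = R$2,216,562.9349…
Balance at month 10: R$2,216,562.9349… × (1 + 0.007)^8 = R$2,343,774.5339…
After R$1,122,200.00 payment: R$2,343,774.5339… − R$1,122,200.00 = R$1,221,574.5339…
Balance at month 13: R$1,221,574.5339… × (1 + 0.007)^3 = R$1,247,407.5896…
Penalty: 13 × 1.5% × R$4,675,773.00 = R$911,775.74…
Final settlement = outstanding balance + penalty = R$1,247,407.5896… + R$911,775.74… = R$2,159,183.32

R$2,159,183.32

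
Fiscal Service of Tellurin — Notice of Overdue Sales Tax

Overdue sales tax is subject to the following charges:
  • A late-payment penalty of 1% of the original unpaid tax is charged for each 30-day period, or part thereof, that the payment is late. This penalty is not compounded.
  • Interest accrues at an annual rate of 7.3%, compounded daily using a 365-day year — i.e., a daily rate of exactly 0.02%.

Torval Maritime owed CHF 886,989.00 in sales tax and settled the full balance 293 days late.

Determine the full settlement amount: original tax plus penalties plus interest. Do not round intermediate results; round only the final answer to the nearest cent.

CHF 1,029,213.08

Penalty periods: ⌈293/30⌉ = 10; penalty = 10 × 1% × CHF 886,989.00 = CHF 88,698.90
Interest: CHF 886,989.00 × ((1 + 0.0002)^293 − 1) = CHF 886,989.00 × 0.06034480… = CHF 53,525.1762…
Total = CHF 886,989.00 + CHF 88,698.9000 + CHF 53,525.1762… = CHF 1,029,213.08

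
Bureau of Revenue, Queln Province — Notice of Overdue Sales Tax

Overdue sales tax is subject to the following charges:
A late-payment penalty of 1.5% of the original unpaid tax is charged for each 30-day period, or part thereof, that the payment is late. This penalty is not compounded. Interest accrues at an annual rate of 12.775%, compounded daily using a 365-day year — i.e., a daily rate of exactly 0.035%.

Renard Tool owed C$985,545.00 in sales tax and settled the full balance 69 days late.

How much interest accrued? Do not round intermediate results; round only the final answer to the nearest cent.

Interest: C$985,545.00 × ((1 + 0.00035)^69 − 1) = C$985,545.00 × 0.02443964… = C$24,086.3694…

C$24,086.37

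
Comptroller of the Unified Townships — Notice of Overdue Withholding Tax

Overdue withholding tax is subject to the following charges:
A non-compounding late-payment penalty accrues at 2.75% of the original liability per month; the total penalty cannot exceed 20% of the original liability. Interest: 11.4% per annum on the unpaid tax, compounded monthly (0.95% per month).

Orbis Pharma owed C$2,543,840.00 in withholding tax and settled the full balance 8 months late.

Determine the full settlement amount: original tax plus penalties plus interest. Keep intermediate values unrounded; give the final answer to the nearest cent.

Penalty (uncapped): 8 × 2.75% × C$2,543,840.00 = C$559,644.80; cap = 20% × C$2,543,840.00 = C$508,768.00 → penalty = C$508,768.00
Interest: C$2,543,840.00 × ((1 + 0.0095)^8 − 1) = C$2,543,840.00 × 0.0785756… = C$199,883.7225…
Total = C$2,543,840.00 + C$508,768.0000 + C$199,883.7225… = C$3,252,491.72

C$3,252,491.72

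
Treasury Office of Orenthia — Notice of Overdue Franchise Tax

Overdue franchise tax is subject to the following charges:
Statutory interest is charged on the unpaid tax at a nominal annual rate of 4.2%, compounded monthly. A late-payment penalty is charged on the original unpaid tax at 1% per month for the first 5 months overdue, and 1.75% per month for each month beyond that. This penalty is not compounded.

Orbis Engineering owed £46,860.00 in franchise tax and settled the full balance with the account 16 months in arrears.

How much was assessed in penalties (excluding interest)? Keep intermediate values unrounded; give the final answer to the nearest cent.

£11,363.55

Penalty, months 1–5: 5 × 1% × £46,860.00 = £2,343.00
Penalty, months 6–16: 11 × 1.75% × £46,860.00 = £9,020.55
Total penalty = £2,343.00 + £9,020.55 = £11,363.55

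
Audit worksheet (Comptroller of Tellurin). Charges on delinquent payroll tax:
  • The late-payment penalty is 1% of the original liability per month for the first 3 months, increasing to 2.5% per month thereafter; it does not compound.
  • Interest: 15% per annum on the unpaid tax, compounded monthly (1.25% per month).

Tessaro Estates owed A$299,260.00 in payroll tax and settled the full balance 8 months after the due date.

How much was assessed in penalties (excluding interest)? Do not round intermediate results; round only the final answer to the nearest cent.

Penalty, months 1–3: 3 × 1% × A$299,260.00 = A$8,977.80
Penalty, months 4–8: 5 × 2.5% × A$299,260.00 = A$37,407.50
Total penalty = A$8,977.80 + A$37,407.50 = A$46,385.30

A$46,385.30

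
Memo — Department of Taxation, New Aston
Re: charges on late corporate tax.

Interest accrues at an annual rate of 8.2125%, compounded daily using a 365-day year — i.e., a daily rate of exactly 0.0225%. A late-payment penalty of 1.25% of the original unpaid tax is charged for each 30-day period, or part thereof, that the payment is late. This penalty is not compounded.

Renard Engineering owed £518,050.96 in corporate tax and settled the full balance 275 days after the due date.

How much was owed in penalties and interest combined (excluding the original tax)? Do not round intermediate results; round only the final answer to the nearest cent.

Penalty periods: ⌈275/30⌉ = 10; penalty = 10 × 1.25% × £518,050.96 = £64,756.37
Interest: £518,050.96 × ((1 + 0.000225)^275 − 1) = £518,050.96 × 0.06382195… = £33,063.0243…
Penalties + interest = £64,756.3700 + £33,063.0243… = £97,819.39

£97,819.39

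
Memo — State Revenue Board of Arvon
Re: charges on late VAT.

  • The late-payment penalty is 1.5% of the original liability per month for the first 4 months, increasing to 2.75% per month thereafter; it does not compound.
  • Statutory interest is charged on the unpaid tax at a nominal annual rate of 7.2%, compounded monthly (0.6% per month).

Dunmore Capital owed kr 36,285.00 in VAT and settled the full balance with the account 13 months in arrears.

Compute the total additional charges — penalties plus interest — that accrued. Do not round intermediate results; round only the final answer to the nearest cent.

kr 14,092.03

Penalty, months 1–4: 4 × 1.5% × kr 36,285.00 = kr 2,177.10
Penalty, months 5–13: 9 × 2.75% × kr 36,285.00 = kr 8,980.54…
Interest: kr 36,285.00 × ((1 + 0.006)^13 − 1) = kr 36,285.00 × 0.0808707… = kr 2,934.3938…
Penalties + interest = kr 11,157.6375 + kr 2,934.3938… = kr 14,092.03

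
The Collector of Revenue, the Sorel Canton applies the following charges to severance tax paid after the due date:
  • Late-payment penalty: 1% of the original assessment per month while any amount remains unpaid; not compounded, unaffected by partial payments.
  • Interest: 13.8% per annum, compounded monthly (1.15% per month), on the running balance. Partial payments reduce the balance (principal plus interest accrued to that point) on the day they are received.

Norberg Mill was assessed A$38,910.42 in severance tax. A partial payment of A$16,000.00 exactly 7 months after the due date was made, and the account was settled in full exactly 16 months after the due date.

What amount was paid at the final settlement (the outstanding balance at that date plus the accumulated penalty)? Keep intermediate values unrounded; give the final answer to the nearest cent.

Balance at month 7: A$38,910.4200 × (1 + 0.0115)^7 = A$42,152.8680…
After A$16,000.00 payment: A$42,152.8680… − A$16,000.00 = A$26,152.8680…
Balance at month 16: A$26,152.8680… × (1 + 0.0115)^9 = A$28,987.6030…
Penalty: 16 × 1% × A$38,910.42 = A$6,225.67…
Final settlement = outstanding balance + penalty = A$28,987.6030… + A$6,225.67… = A$35,213.27

A$35,213.27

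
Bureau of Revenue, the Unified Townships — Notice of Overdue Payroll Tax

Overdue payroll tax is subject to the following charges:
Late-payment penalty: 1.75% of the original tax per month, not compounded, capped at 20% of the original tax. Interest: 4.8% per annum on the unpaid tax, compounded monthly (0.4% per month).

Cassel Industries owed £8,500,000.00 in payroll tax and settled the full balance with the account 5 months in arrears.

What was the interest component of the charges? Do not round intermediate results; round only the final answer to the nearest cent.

Interest: £8,500,000.00 × ((1 + 0.004)^5 − 1) = £8,500,000.00 × 0.0201606… = £171,365.4509…

£171,365.45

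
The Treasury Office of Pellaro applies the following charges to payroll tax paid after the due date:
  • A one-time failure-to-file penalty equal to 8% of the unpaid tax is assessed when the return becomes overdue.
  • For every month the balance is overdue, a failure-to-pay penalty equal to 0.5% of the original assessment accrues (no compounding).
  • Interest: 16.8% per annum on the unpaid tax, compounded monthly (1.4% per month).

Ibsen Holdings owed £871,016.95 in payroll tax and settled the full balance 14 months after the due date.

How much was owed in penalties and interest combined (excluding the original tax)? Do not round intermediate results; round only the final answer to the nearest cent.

£317,811.76

Failure-to-file penalty: 8% × £871,016.95 = £69,681.36…
Failure-to-pay penalty = 0.5% × £871,016.95 × 14 mo = £60,971.19…
Interest: £871,016.95 × ((1 + 0.014)^14 − 1) = £871,016.95 × 0.2148744… = £187,159.2185…
Penalties + interest = £130,652.5425 + £187,159.2185… = £317,811.76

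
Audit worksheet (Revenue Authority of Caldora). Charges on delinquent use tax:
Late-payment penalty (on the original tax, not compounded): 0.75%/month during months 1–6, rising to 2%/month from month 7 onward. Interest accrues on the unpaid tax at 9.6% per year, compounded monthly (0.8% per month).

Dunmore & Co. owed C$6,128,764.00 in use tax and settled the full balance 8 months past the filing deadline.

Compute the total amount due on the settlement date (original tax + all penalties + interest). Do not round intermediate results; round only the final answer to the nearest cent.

Penalty, months 1–6: 6 × 0.75% × C$6,128,764.00 = C$275,794.38
Penalty, months 7–8: 2 × 2% × C$6,128,764.00 = C$245,150.56
Interest: C$6,128,764.00 × ((1 + 0.008)^8 − 1) = C$6,128,764.00 × 0.0658210… = C$403,401.1335…
Total = C$6,128,764.00 + C$520,944.9400 + C$403,401.1335… = C$7,053,110.07

C$7,053,110.07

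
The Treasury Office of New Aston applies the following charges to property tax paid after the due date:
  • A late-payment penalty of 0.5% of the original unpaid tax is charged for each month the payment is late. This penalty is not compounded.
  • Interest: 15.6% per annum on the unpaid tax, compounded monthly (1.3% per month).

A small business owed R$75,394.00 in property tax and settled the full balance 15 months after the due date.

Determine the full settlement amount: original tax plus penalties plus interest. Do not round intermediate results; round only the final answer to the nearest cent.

Late-payment penalty: 15 × 0.5% × R$75,394.00 = R$5,654.55
Interest: R$75,394.00 × ((1 + 0.013)^15 − 1) = R$75,394.00 × 0.2137848… = R$16,118.0882…
Total = R$75,394.00 + R$5,654.5500 + R$16,118.0882… = R$97,166.64

R$97,166.64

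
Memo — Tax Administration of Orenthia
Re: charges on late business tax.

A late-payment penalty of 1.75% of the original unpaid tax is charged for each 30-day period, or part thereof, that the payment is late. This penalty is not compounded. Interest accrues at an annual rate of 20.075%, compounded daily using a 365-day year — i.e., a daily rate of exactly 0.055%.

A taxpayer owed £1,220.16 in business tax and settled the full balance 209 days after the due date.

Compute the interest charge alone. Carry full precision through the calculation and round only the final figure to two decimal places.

Interest: £1,220.16 × ((1 + 0.00055)^209 − 1) = £1,220.16 × 0.12178190… = £148.5934…

£148.59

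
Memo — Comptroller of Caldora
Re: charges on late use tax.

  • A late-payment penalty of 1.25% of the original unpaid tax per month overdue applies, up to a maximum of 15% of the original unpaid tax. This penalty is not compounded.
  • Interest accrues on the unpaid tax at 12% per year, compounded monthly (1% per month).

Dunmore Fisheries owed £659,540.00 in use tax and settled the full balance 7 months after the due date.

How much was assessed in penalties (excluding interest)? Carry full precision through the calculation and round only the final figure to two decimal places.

£57,709.75

Penalty: 7 × 1.25% × £659,540.00 = £57,709.75 (below the 15% cap of £98,931.00)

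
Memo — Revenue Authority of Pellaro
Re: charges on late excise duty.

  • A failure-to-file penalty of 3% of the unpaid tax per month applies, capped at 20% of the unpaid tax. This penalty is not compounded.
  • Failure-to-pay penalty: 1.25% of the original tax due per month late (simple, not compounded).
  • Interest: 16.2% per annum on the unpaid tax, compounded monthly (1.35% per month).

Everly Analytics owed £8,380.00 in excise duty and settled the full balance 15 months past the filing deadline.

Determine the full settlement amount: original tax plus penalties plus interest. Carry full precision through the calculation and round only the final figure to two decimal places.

£13,494.33

Failure-to-file: 15 × 3% × £8,380.00 = £3,771.00, capped at 20% × £8,380.00 = £1,676.00
Failure-to-pay penalty = 1.25% × £8,380.00 × 15 mo = £1,571.25
Interest: £8,380.00 × ((1 + 0.0135)^15 − 1) = £8,380.00 × 0.2228024… = £1,867.0844…
Total = £8,380.00 + £3,247.2500 + £1,867.0844… = £13,494.33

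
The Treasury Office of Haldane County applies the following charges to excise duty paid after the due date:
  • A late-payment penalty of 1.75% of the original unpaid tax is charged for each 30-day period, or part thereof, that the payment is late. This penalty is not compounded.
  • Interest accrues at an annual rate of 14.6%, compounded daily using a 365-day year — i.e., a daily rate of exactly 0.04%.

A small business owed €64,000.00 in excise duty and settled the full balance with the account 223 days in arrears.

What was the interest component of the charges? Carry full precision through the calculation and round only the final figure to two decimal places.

€5,969.91

Interest: €64,000.00 × ((1 + 0.0004)^223 − 1) = €64,000.00 × 0.09327980… = €5,969.9069…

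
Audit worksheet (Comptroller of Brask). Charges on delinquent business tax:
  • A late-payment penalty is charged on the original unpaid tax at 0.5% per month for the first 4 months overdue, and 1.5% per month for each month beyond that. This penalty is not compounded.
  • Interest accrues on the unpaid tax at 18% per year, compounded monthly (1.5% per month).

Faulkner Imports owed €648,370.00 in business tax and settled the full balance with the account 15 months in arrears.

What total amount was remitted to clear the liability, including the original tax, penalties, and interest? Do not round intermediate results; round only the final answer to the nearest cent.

Penalty, months 1–4: 4 × 0.5% × €648,370.00 = €12,967.40
Penalty, months 5–15: 11 × 1.5% × €648,370.00 = €106,981.05
Interest: €648,370.00 × ((1 + 0.015)^15 − 1) = €648,370.00 × 0.2502321… = €162,242.9651…
Total = €648,370.00 + €119,948.4500 + €162,242.9651… = €930,561.42

€930,561.42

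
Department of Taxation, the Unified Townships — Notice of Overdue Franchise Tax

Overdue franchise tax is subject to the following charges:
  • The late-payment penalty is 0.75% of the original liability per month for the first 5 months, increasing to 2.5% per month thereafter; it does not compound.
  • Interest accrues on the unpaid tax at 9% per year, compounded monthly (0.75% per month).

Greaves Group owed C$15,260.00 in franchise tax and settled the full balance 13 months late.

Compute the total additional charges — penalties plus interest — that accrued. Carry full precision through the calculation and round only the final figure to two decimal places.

C$5,180.93

Penalty, months 1–5: 5 × 0.75% × C$15,260.00 = C$572.25
Penalty, months 6–13: 8 × 2.5% × C$15,260.00 = C$3,052.00
Interest: C$15,260.00 × ((1 + 0.0075)^13 − 1) = C$15,260.00 × 0.1020104… = C$1,556.6795…
Penalties + interest = C$3,624.2500 + C$1,556.6795… = C$5,180.93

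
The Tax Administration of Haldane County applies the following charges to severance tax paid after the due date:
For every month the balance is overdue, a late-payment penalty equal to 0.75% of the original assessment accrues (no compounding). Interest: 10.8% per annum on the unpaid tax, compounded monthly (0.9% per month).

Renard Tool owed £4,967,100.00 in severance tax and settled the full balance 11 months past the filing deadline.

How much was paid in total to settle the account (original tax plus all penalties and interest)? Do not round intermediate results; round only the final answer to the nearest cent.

Late-payment penalty = 0.75% × £4,967,100.00 × 11 mo = £409,785.75
Interest: £4,967,100.00 × ((1 + 0.009)^11 − 1) = £4,967,100.00 × 0.1035775… = £514,479.6893…
Total = £4,967,100.00 + £409,785.7500 + £514,479.6893… = £5,891,365.44

£5,891,365.44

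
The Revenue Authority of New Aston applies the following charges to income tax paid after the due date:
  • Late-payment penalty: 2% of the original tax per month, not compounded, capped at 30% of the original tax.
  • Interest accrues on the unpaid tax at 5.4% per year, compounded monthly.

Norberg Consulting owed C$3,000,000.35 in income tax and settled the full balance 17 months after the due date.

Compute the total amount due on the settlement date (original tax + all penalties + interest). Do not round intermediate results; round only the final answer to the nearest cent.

C$4,137,951.34

Penalty (uncapped): 17 × 2% × C$3,000,000.35 = C$1,020,000.12…; cap = 30% × C$3,000,000.35 = C$900,000.11… → penalty = C$900,000.11…
Interest (5.4%/yr ÷ 12 = 0.45%/month): C$3,000,000.35 × ((1 + 0.0045)^17 − 1) = C$237,950.8852…
Total = C$3,000,000.35 + C$900,000.1050 + C$237,950.8852… = C$4,137,951.34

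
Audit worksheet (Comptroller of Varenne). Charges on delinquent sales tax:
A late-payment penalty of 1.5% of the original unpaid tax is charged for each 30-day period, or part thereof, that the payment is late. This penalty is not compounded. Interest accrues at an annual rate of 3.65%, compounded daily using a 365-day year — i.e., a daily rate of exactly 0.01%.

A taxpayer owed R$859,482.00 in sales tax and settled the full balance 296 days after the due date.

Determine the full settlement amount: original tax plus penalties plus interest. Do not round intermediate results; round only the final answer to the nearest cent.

R$1,014,223.92

Penalty periods: ⌈296/30⌉ = 10; penalty = 10 × 1.5% × R$859,482.00 = R$128,922.30
Interest: R$859,482.00 × ((1 + 0.0001)^296 − 1) = R$859,482.00 × 0.03004091… = R$25,819.6216…
Total = R$859,482.00 + R$128,922.3000 + R$25,819.6216… = R$1,014,223.92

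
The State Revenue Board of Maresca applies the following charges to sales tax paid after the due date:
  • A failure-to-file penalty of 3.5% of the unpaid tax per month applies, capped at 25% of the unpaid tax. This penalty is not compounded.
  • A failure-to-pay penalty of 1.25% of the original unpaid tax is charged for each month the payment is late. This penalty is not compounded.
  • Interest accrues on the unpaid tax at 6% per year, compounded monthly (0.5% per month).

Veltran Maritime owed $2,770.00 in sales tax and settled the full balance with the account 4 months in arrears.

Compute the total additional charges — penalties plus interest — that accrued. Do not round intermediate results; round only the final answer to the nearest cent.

$582.12

Failure-to-file: 4 × 3.5% × $2,770.00 = $387.80 (under the 25% cap)
Failure-to-pay penalty = 1.25% × $2,770.00 × 4 mo = $138.50
Interest: $2,770.00 × ((1 + 0.005)^4 − 1) = $2,770.00 × 0.0201505… = $55.8169…
Penalties + interest = $526.3000 + $55.8169… = $582.12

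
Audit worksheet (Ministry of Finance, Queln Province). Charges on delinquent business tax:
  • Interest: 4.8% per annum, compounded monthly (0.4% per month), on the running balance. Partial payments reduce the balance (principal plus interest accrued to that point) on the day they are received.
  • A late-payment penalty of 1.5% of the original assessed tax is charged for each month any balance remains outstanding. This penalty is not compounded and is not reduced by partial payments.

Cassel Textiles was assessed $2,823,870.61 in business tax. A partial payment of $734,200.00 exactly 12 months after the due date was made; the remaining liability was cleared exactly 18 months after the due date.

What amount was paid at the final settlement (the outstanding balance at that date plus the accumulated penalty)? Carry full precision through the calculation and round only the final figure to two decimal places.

$3,044,698.95

Balance at month 12: $2,823,870.6100 × (1 + 0.004)^12 = $2,962,438.5269…
After $734,200.00 payment: $2,962,438.5269… − $734,200.00 = $2,228,238.5269…
Balance at month 18: $2,228,238.5269… × (1 + 0.004)^6 = $2,282,253.8895…
Penalty: 18 × 1.5% × $2,823,870.61 = $762,445.06…
Final settlement = outstanding balance + penalty = $2,282,253.8895… + $762,445.06… = $3,044,698.95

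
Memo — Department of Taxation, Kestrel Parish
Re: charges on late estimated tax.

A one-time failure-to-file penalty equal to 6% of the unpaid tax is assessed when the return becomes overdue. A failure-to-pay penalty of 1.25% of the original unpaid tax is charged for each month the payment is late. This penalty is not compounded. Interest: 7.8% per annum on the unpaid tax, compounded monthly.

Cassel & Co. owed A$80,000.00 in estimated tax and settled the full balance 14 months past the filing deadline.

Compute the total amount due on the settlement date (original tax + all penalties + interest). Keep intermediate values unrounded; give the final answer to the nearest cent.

A$106,395.72

Failure-to-file penalty: 6% × A$80,000.00 = A$4,800.00
Failure-to-pay penalty = 1.25% × A$80,000.00 × 14 mo = A$14,000.00
Interest (7.8%/yr ÷ 12 = 0.65%/month): A$80,000.00 × ((1 + 0.0065)^14 − 1) = A$7,595.7219…
Total = A$80,000.00 + A$18,800.0000 + A$7,595.7219… = A$106,395.72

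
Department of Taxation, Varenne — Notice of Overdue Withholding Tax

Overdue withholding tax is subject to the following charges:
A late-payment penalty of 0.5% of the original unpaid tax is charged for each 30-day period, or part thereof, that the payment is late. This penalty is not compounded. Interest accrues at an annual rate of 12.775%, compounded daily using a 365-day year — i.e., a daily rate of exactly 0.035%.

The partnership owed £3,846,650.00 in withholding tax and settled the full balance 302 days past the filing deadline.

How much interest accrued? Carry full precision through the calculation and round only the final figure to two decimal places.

Interest: £3,846,650.00 × ((1 + 0.00035)^302 − 1) = £3,846,650.00 × 0.11146783… = £428,777.7098…

£428,777.71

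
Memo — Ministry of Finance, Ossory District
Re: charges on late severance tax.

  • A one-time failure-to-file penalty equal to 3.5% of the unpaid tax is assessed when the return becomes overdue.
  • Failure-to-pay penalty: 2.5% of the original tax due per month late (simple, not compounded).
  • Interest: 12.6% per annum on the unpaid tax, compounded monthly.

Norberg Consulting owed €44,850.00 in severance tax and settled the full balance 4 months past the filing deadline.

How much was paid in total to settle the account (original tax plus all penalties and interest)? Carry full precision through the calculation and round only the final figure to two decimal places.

€52,818.33

Failure-to-file penalty: 3.5% × €44,850.00 = €1,569.75
Failure-to-pay penalty: 4 × 2.5% × €44,850.00 = €4,485.00
Interest (12.6%/yr ÷ 12 = 1.05%/month): €44,850.00 × ((1 + 0.0105)^4 − 1) = €1,913.5765…
Total = €44,850.00 + €6,054.7500 + €1,913.5765… = €52,818.33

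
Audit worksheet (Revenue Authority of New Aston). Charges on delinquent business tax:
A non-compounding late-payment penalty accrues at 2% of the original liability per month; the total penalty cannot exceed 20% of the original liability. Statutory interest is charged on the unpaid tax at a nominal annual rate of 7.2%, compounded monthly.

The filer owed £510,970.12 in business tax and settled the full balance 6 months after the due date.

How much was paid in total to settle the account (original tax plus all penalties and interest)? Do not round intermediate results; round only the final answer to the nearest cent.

£590,959.60

Penalty: 6 × 2% × £510,970.12 = £61,316.41… (below the 20% cap of £102,194.02…)
Interest (7.2%/yr ÷ 12 = 0.6%/month): £510,970.12 × ((1 + 0.006)^6 − 1) = £18,673.0655…
Total = £510,970.12 + £61,316.4144 + £18,673.0655… = £590,959.60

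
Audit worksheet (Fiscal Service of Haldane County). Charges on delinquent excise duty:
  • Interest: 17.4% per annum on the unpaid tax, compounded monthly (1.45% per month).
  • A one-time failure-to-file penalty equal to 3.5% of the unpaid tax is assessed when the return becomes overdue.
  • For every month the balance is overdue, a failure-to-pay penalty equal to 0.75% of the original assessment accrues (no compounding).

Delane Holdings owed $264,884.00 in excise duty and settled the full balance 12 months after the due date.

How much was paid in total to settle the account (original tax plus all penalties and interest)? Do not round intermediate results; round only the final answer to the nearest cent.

$347,943.57

Failure-to-file penalty: 3.5% × $264,884.00 = $9,270.94
Failure-to-pay penalty: 12 × 0.75% × $264,884.00 = $23,839.56
Interest: $264,884.00 × ((1 + 0.0145)^12 − 1) = $264,884.00 × 0.1885696… = $49,949.0687…
Total = $264,884.00 + $33,110.5000 + $49,949.0687… = $347,943.57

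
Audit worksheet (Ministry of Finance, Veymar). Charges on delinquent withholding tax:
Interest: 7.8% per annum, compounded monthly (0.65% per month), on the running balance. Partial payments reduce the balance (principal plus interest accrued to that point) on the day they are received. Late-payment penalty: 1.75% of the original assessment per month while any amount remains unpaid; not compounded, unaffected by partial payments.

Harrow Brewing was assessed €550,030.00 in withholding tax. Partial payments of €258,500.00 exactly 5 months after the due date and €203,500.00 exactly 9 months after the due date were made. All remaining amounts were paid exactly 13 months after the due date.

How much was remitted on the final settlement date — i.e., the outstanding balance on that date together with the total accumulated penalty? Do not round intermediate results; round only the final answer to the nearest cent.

€242,401.27

Balance at month 5: €550,030.0000 × (1 + 0.0065)^5 = €568,139.8781…
After €258,500.00 payment: €568,139.8781… − €258,500.00 = €309,639.8781…
Balance at month 9: €309,639.8781… × (1 + 0.0065)^4 = €317,769.3493…
After €203,500.00 payment: €317,769.3493… − €203,500.00 = €114,269.3493…
Balance at month 13: €114,269.3493… × (1 + 0.0065)^4 = €117,269.4454…
Penalty: 13 × 1.75% × €550,030.00 = €125,131.83…
Final settlement = outstanding balance + penalty = €117,269.4454… + €125,131.83… = €242,401.27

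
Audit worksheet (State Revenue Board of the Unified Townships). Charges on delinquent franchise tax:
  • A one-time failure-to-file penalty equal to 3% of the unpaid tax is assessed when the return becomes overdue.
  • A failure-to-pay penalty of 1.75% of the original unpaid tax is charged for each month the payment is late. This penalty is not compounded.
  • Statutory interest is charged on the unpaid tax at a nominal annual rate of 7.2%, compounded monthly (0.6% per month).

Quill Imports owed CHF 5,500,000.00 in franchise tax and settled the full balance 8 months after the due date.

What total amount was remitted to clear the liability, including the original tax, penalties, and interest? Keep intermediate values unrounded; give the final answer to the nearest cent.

Failure-to-file penalty: 3% × CHF 5,500,000.00 = CHF 165,000.00
Failure-to-pay penalty: 8 × 1.75% × CHF 5,500,000.00 = CHF 770,000.00
Interest: CHF 5,500,000.00 × ((1 + 0.006)^8 − 1) = CHF 5,500,000.00 × 0.0490202… = CHF 269,611.0294…
Total = CHF 5,500,000.00 + CHF 935,000.0000 + CHF 269,611.0294… = CHF 6,704,611.03

CHF 6,704,611.03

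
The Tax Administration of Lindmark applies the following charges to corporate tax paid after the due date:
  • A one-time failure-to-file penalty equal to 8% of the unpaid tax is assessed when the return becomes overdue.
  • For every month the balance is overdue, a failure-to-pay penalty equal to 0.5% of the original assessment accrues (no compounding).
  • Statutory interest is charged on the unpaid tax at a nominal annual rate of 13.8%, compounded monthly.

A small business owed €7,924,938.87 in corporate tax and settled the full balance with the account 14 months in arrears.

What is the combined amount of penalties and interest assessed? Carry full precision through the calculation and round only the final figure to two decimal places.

Failure-to-file penalty: 8% × €7,924,938.87 = €633,995.11…
Failure-to-pay penalty: 14 × 0.5% × €7,924,938.87 = €554,745.72…
Interest (13.8%/yr ÷ 12 = 1.15%/month): €7,924,938.87 × ((1 + 0.0115)^14 − 1) = €1,375,819.0436…
Penalties + interest = €1,188,740.8305 + €1,375,819.0436… = €2,564,559.87

€2,564,559.87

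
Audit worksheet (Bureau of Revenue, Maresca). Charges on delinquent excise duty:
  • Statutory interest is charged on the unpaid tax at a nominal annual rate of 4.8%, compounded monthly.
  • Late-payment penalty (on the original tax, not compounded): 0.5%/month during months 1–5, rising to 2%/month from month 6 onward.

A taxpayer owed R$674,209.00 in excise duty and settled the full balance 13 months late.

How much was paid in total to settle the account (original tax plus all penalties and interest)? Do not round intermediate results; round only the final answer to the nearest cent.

Penalty, months 1–5: 5 × 0.5% × R$674,209.00 = R$16,855.23…
Penalty, months 6–13: 8 × 2% × R$674,209.00 = R$107,873.44
Interest (4.8%/yr ÷ 12 = 0.4%/month): R$674,209.00 × ((1 + 0.004)^13 − 1) = R$35,912.7459…
Total = R$674,209.00 + R$124,728.6650 + R$35,912.7459… = R$834,850.41

R$834,850.41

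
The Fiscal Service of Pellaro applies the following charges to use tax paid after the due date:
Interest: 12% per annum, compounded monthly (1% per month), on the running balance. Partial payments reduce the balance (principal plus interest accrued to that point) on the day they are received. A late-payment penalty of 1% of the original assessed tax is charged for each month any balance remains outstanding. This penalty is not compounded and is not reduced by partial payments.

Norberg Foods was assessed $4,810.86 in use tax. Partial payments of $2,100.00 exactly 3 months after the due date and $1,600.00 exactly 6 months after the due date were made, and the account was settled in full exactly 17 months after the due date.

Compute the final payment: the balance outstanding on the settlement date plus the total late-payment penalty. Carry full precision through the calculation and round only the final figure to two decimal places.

$2,316.40

Balance at month 3: $4,810.8600 × (1 + 0.01)^3 = $4,956.6339…
After $2,100.00 payment: $4,956.6339… − $2,100.00 = $2,856.6339…
Balance at month 6: $2,856.6339… × (1 + 0.01)^3 = $2,943.1927…
After $1,600.00 payment: $2,943.1927… − $1,600.00 = $1,343.1927…
Balance at month 17: $1,343.1927… × (1 + 0.01)^11 = $1,498.5576…
Penalty: 17 × 1% × $4,810.86 = $817.85…
Final settlement = outstanding balance + penalty = $1,498.5576… + $817.85… = $2,316.40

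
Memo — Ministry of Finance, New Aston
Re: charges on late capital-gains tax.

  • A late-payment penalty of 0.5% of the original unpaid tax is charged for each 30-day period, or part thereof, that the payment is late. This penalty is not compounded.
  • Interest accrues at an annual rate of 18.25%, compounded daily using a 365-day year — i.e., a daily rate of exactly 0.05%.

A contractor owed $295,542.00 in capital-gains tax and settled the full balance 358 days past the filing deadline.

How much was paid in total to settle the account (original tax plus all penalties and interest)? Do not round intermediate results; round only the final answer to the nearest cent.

$371,191.07

Penalty periods: ⌈358/30⌉ = 12; penalty = 12 × 0.5% × $295,542.00 = $17,732.52
Interest: $295,542.00 × ((1 + 0.0005)^358 − 1) = $295,542.00 × 0.19596724… = $57,916.5504…
Total = $295,542.00 + $17,732.5200 + $57,916.5504… = $371,191.07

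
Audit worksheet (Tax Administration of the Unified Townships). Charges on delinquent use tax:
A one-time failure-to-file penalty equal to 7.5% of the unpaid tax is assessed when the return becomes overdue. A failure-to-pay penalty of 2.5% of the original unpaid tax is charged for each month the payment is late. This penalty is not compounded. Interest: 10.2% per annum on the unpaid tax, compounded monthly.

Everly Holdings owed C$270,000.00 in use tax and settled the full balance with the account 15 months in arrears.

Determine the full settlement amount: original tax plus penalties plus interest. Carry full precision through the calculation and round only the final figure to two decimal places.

Failure-to-file penalty: 7.5% × C$270,000.00 = C$20,250.00
Failure-to-pay penalty = 2.5% × C$270,000.00 × 15 mo = C$101,250.00
Interest (10.2%/yr ÷ 12 = 0.85%/month): C$270,000.00 × ((1 + 0.0085)^15 − 1) = C$36,550.6931…
Total = C$270,000.00 + C$121,500.0000 + C$36,550.6931… = C$428,050.69

C$428,050.69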